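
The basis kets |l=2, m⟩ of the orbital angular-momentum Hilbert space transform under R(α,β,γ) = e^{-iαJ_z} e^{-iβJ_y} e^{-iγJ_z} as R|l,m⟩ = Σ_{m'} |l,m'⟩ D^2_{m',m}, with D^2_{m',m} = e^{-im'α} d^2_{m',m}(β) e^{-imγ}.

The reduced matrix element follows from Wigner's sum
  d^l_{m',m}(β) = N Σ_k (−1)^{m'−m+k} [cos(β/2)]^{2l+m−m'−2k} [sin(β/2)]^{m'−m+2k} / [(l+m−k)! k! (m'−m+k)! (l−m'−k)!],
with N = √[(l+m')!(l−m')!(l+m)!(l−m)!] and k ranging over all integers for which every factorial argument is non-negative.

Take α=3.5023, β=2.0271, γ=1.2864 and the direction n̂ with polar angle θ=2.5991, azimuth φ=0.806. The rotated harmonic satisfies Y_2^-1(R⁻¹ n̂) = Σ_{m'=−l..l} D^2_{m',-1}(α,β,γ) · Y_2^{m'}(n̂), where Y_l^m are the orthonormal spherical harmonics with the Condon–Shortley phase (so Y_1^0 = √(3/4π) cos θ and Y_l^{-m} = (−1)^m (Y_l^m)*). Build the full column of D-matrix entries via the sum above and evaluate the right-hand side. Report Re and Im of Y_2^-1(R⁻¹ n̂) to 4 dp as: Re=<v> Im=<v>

Re=-0.0019 Im=-0.0315

Need the full column D^2_{m',-1} for m'=−2..2 at α=3.5023, β=2.0271, γ=1.2864.
cos(β/2)=0.528851, sin(β/2)=0.848715
d^2_{-2,-1}: single k=1 term ⇒ +0.251068;  D = -0.106262+0.227472i
d^2_{-1,-1}: k∈[0..1] ⇒ +0.078223 -0.604382 = -0.526159;  D = -0.040113+0.524628i
d^2_{0,-1}: k∈[0..1] ⇒ -0.307495 +0.791943 = +0.484449;  D = +0.135926+0.464989i
d^2_{1,-1}: k∈[0..1] ⇒ +0.604382 -0.518856 = +0.085526;  D = -0.051425-0.068339i
d^2_{2,-1}: single k=0 term ⇒ -0.646619;  D = -0.546132-0.346202i
Y_2^{m'}(θ=2.5991,φ=0.806) and Σ D·Y over m':
  (-0.1063+0.2275i)·(-0.0042-0.1029i)  (-0.0401+0.5246i)·(-0.2365+0.2465i)  (+0.1359+0.4650i)·(+0.3786+0.0000i)  (-0.0514-0.0683i)·(+0.2365+0.2465i)  (-0.5461-0.3462i)·(-0.0042+0.1029i)
Y_2^-1(R⁻¹ n̂) = -0.001891-0.031505i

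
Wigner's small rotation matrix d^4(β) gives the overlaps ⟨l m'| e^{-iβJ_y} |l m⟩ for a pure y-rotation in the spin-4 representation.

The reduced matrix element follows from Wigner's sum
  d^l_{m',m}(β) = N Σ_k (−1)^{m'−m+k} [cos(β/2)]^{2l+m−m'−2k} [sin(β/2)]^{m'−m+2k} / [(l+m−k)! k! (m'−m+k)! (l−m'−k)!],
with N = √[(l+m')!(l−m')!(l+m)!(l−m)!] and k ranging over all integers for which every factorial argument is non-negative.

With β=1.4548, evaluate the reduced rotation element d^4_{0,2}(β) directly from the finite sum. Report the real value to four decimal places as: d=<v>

d=-0.3534

d^4_{0,2}(β=1.4548) via Wigner's sum:
Half-angle: c=0.746906, s=0.664930. N=√(24·24·720·2)=910.735966
The bounds max(0,m−m')=2 and min(l+m,l−m')=4 give 3 terms
  k=2: (−1)^0·910.7360/(96)·0.7469^6·0.6649^2 = +0.728229
  k=3: (−1)^1·910.7360/(36)·0.7469^4·0.6649^4 = -1.539064
  k=4: (−1)^2·910.7360/(96)·0.7469^2·0.6649^6 = +0.457413
d^4_{0,2}(1.4548) = +0.728229 -1.539064 +0.457413 = -0.353423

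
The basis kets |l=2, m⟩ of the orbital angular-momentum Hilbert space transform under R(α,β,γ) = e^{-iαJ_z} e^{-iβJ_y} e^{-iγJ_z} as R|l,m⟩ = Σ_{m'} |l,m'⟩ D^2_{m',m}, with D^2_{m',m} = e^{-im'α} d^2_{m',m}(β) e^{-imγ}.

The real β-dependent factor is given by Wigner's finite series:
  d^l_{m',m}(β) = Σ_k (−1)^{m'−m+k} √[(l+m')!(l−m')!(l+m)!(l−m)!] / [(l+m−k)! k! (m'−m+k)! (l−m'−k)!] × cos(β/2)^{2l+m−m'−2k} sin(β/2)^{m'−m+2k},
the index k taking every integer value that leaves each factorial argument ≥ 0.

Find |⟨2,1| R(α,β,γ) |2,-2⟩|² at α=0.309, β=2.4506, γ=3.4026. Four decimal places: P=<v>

Split into d^2_{1,-2}(β=2.4506) × two z-phases.
With c≡cos(β/2)=0.338664 and s≡sin(β/2)=0.940907, N=[6·1·1·24]^{1/2}=12.000000
k∈{0} keeps every argument non-negative
  k=0: (−1)^3·12.0000/(6)·0.3387^1·0.9409^3 = -0.564208
d^2_{1,-2}(2.4506) = -0.564208
|D^2_{1,-2}|² = |d^2_{1,-2}(β)|² = (-0.564208)² = 0.318331 (the z-rotation phases have unit modulus)

P=0.3183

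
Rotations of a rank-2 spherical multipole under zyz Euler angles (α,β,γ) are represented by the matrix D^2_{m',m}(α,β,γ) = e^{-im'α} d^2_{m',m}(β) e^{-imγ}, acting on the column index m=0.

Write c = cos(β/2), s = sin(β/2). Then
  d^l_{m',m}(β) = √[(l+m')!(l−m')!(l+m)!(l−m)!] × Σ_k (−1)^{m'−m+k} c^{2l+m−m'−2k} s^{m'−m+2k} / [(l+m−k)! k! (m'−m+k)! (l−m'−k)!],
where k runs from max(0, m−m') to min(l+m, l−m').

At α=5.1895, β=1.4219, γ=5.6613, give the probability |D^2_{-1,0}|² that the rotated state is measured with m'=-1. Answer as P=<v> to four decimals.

P=0.0323

Split into d^2_{-1,0}(β=1.4219) × two z-phases.
With c≡cos(β/2)=0.757742 and s≡sin(β/2)=0.652554, N=[1·6·2·2]^{1/2}=4.898979
Admissible k: 1..2 (factorial args all ≥0)
  k=1: (−1)^0·4.8990/(2)·0.7577^3·0.6526^1 = +0.695435
  k=2: (−1)^1·4.8990/(2)·0.7577^1·0.6526^3 = -0.515758
d^2_{-1,0}(1.4219) = +0.695435 -0.515758 = +0.179677
|D^2_{-1,0}|² = |d^2_{-1,0}(β)|² = (+0.179677)² = 0.032284 (the z-rotation phases have unit modulus)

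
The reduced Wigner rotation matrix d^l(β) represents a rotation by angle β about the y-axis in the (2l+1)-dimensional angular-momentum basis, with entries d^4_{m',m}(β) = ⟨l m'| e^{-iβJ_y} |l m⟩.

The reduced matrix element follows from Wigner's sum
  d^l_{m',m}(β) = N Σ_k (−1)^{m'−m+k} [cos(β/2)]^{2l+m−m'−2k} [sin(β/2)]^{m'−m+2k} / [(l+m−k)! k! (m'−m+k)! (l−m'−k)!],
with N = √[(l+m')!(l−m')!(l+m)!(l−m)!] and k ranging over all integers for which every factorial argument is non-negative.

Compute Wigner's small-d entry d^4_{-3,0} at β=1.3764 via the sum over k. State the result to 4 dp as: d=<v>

d=0.2699

d^4_{-3,0}(β=1.3764) via Wigner's sum:
Half-angle: c=0.772391, s=0.635148. N=√(1·5040·24·24)=1703.830978
Admissible k: 3..4 (factorial args all ≥0)
  k=3: (−1)^0·1703.8310/(144)·0.7724^5·0.6351^3 = +0.833438
  k=4: (−1)^1·1703.8310/(144)·0.7724^3·0.6351^5 = -0.563572
d^4_{-3,0}(1.3764) = +0.833438 -0.563572 = +0.269866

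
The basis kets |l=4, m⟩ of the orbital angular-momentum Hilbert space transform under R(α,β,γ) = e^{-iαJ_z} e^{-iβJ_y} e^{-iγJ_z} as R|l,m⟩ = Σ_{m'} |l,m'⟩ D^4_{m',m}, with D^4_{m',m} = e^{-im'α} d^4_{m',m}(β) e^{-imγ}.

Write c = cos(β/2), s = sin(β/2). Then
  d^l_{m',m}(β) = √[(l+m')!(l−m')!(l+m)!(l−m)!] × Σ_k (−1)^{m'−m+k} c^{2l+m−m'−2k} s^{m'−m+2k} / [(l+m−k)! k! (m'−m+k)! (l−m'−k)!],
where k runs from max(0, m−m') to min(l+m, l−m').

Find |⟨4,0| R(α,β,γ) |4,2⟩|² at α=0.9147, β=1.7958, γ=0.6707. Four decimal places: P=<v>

First d^4_{0,2}(β=1.7958), then the phase factors e^{-i(0)α} and e^{-i(2)γ}:
Half-angle: c=0.623254, s=0.782020. N=√(24·24·720·2)=910.735966
k∈{2,3,4} keeps every argument non-negative
  k=2: (−1)^0·910.7360/(96)·0.6233^6·0.7820^2 = +0.340052
  k=3: (−1)^1·910.7360/(36)·0.6233^4·0.7820^4 = -1.427645
  k=4: (−1)^2·910.7360/(96)·0.6233^2·0.7820^6 = +0.842864
d^4_{0,2}(1.7958) = +0.340052 -1.427645 +0.842864 = -0.244729
|D^4_{0,2}|² = |d^4_{0,2}(β)|² = (-0.244729)² = 0.059892 (the z-rotation phases have unit modulus)

P=0.0599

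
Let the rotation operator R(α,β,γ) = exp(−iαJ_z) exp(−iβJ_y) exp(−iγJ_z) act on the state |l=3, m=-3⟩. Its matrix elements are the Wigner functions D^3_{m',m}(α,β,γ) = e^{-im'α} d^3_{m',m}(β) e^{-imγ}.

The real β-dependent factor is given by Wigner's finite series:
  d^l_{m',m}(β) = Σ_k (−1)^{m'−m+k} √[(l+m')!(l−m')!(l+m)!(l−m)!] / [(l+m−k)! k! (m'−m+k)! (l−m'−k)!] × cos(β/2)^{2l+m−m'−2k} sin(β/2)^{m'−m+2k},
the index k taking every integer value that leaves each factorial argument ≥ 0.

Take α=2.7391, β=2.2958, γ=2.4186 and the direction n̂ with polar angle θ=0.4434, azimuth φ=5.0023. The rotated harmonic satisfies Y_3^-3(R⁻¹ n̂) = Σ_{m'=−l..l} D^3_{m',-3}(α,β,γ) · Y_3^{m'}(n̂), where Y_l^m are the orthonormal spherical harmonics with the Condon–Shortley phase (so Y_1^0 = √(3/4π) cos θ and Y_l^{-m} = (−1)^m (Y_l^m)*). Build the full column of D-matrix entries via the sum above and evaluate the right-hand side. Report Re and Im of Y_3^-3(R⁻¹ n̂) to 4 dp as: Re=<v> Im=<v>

Need the full column D^3_{m',-3} for m'=−3..3 at α=2.7391, β=2.2958, γ=2.4186.
cos(β/2)=0.410403, sin(β/2)=0.911904
d^3_{-3,-3}: single k=0 term ⇒ +0.004778;  D = -0.004647+0.001112i
d^3_{-2,-3}: single k=0 term ⇒ -0.026006;  D = -0.025642-0.004339i
d^3_{-1,-3}: single k=0 term ⇒ +0.091367;  D = -0.076916-0.049314i
d^3_{0,-3}: single k=0 term ⇒ -0.234420;  D = -0.132012-0.193716i
d^3_{1,-3}: single k=0 term ⇒ +0.451091;  D = -0.087711-0.442481i
d^3_{2,-3}: single k=0 term ⇒ -0.633917;  D = +0.130164-0.620410i
d^3_{3,-3}: single k=0 term ⇒ +0.575036;  D = +0.329088-0.471559i
Y_3^{m'}(θ=0.4434,φ=5.0023) and Σ D·Y over m':
  (-0.0046+0.0011i)·(-0.0252-0.0213i)  (-0.0256-0.0043i)·(-0.1421+0.0931i)  (-0.0769-0.0493i)·(+0.1221+0.4092i)  (-0.1320-0.1937i)·(+0.3640+0.0000i)  (-0.0877-0.4425i)·(-0.1221+0.4092i)  (+0.1302-0.6204i)·(-0.1421-0.0931i)  (+0.3291-0.4716i)·(+0.0252-0.0213i)
Y_3^-3(R⁻¹ n̂) = +0.080702-0.034373i

Re=0.0807 Im=-0.0344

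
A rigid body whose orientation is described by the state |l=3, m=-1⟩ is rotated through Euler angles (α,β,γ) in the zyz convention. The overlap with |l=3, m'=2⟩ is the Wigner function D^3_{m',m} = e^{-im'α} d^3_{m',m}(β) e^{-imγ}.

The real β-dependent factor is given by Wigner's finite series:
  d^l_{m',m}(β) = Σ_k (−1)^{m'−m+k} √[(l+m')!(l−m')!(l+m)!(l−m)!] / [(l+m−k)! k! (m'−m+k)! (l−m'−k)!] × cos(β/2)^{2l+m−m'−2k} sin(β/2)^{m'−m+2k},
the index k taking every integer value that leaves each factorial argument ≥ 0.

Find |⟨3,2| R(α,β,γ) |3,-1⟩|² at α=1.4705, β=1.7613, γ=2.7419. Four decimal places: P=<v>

D^3_{2,-1}(1.4705,1.7613,2.7419) = e^{-i·2·1.4705}·d^3_{2,-1}(1.7613)·e^{-i·-1·2.7419}. Compute d first:
Half-angle: c=0.636650, s=0.771153. N=√(120·1·2·24)=75.894664
The bounds max(0,m−m')=0 and min(l+m,l−m')=1 give 2 terms
  k=0: (−1)^3·75.8947/(12)·0.6367^3·0.7712^3 = -0.748434
  k=1: (−1)^4·75.8947/(24)·0.6367^1·0.7712^5 = +0.549039
d^3_{2,-1}(1.7613) = -0.748434 +0.549039 = -0.199395
|D^3_{2,-1}|² = |d^3_{2,-1}(β)|² = (-0.199395)² = 0.039759 (the z-rotation phases have unit modulus)

P=0.0398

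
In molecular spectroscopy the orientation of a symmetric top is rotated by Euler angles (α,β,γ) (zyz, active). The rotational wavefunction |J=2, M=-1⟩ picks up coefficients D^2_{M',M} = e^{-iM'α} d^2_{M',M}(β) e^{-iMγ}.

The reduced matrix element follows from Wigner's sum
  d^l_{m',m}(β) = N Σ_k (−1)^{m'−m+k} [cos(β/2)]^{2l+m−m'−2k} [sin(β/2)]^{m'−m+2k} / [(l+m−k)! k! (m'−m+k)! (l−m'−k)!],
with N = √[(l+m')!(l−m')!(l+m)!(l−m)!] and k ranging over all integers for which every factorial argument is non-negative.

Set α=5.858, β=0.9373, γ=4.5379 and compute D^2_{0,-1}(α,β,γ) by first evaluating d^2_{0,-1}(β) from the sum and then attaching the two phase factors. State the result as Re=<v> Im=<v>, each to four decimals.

Re=0.1014 Im=0.5755

First d^2_{0,-1}(β=0.9373), then the phase factors e^{-i(0)α} and e^{-i(-1)γ}:
c=cos(0.9373/2)=0.892179, s=sin(0.9373/2)=0.451682; N=√[2·2·1·6]=4.898979
Admissible k: 0..1 (factorial args all ≥0)
  k=0: (−1)^1·4.8990/(2)·0.8922^3·0.4517^1 = -0.785714
  k=1: (−1)^2·4.8990/(2)·0.8922^1·0.4517^3 = +0.201385
d^2_{0,-1}(0.9373) = -0.785714 +0.201385 = -0.584329
D = (+1.000000+0.000000i)·(-0.584329)·(-0.173605-0.984815i) = +0.101442+0.575456i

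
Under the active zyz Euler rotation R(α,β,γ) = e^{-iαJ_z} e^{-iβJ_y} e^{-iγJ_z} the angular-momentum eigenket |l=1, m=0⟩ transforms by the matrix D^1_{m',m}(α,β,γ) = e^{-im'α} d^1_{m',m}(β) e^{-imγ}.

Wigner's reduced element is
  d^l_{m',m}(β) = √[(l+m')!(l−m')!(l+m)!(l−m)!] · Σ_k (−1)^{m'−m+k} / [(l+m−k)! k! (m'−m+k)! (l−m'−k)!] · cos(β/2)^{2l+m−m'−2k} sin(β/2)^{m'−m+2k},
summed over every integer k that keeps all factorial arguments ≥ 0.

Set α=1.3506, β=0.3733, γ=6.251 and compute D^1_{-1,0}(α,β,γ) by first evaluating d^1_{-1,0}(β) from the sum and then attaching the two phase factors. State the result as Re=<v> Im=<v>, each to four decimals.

Re=0.0563 Im=0.2516

D^1_{-1,0}(1.3506,0.3733,6.251) = e^{-i·-1·1.3506}·d^1_{-1,0}(0.3733)·e^{-i·0·6.251}. Compute d first:
c=cos(0.3733/2)=0.982631, s=sin(0.3733/2)=0.185568; N=√[1·2·1·1]=1.414214
k∈{1} keeps every argument non-negative
  k=1: (−1)^0·1.4142/(1)·0.9826^1·0.1856^1 = +0.257875
d^1_{-1,0}(0.3733) = +0.257875
Phases: e^{-i·(-1)·1.3506}=+0.218421+0.975855i, e^{-i·(0)·6.251}=+1.000000+0.000000i ⇒ D=+0.056325+0.251648i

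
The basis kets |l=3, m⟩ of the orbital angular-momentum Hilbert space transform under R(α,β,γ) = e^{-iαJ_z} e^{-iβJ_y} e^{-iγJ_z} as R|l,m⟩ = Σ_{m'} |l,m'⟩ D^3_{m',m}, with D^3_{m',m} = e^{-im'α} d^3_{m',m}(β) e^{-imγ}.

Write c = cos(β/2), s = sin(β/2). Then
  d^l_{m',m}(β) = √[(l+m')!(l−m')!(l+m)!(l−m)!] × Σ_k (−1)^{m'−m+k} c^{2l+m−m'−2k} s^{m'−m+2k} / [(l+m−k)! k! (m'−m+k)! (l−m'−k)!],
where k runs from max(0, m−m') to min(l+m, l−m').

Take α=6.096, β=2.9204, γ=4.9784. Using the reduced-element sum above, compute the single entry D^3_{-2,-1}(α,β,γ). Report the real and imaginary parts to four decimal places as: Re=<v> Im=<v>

D^3_{-2,-1}(6.096,2.9204,4.9784) = e^{-i·-2·6.096}·d^3_{-2,-1}(2.9204)·e^{-i·-1·4.9784}. Compute d first:
With c≡cos(β/2)=0.110371 and s≡sin(β/2)=0.993890, N=[1·120·2·24]^{1/2}=75.894664
k: max(0,(-1)−(-2))=1 … min(3+(-1),3−(-2))=2
  k=1: (−1)^0·75.8947/(24)·0.1104^5·0.9939^1 = +0.000051
  k=2: (−1)^1·75.8947/(12)·0.1104^3·0.9939^3 = -0.008349
d^3_{-2,-1}(2.9204) = +0.000051 -0.008349 = -0.008297
Phases: e^{-i·(-2)·6.096}=+0.930738-0.365687i, e^{-i·(-1)·4.9784}=+0.262885-0.964827i ⇒ D=+0.000897+0.008248i

Re=0.0009 Im=0.0082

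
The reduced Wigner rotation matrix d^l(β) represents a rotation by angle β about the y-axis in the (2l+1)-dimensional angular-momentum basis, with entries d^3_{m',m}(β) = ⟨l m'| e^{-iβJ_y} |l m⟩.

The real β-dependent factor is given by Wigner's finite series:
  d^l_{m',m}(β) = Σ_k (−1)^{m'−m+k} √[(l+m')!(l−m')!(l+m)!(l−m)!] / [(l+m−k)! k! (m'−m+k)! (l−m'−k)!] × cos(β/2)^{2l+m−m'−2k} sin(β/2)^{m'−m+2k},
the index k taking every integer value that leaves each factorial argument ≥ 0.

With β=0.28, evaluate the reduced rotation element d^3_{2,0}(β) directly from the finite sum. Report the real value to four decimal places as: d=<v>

d=0.1005

d^3_{2,0}(β=0.28) via Wigner's sum:
With c≡cos(β/2)=0.990216 and s≡sin(β/2)=0.139543, N=[120·1·6·6]^{1/2}=65.726707
k: max(0,(0)−(2))=0 … min(3+(0),3−(2))=1
  k=0: (−1)^2·65.7267/(12)·0.9902^4·0.1395^2 = +0.102541
  k=1: (−1)^3·65.7267/(12)·0.9902^2·0.1395^4 = -0.002036
d^3_{2,0}(0.28) = +0.102541 -0.002036 = +0.100505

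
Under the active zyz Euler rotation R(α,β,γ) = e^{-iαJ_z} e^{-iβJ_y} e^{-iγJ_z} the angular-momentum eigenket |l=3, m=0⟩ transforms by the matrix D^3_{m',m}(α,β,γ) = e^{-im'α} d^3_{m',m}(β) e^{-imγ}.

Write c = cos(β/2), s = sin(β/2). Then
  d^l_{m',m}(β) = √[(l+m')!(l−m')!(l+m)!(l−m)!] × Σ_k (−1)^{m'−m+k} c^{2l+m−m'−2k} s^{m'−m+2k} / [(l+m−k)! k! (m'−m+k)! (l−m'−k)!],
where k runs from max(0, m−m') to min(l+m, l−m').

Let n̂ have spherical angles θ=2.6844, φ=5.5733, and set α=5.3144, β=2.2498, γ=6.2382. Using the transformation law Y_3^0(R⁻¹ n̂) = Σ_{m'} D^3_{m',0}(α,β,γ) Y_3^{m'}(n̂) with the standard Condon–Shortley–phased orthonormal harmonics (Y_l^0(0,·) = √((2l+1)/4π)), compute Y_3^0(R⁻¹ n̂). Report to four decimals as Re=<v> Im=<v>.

Re=0.3377 Im=0.0000

Need the full column D^3_{m',0} for m'=−3..3 at α=5.3144, β=2.2498, γ=6.2382.
cos(β/2)=0.431267, sin(β/2)=0.902224
d^3_{-3,0}: single k=3 term ⇒ +0.263449;  D = -0.256193-0.061403i
d^3_{-2,0}: k∈[2..3] ⇒ +0.154232 -0.675011 = -0.520779;  D = +0.186755+0.486142i
d^3_{-1,0}: k∈[1..3] ⇒ +0.046627 -0.612200 +0.893120 = +0.327546;  D = +0.185490-0.269963i
d^3_{0,0}: k∈[0..3] ⇒ +0.006434 -0.253429 +1.109157 -0.539371 = +0.322791;  D = +0.322791+0.000000i
d^3_{1,0}: k∈[0..2] ⇒ -0.046627 +0.612200 -0.893120 = -0.327546;  D = -0.185490-0.269963i
d^3_{2,0}: k∈[0..1] ⇒ +0.154232 -0.675011 = -0.520779;  D = +0.186755-0.486142i
d^3_{3,0}: single k=0 term ⇒ -0.263449;  D = +0.256193-0.061403i
Y_3^{m'}(θ=2.6844,φ=5.5733) and Σ D·Y over m':
  (-0.2562-0.0614i)·(-0.0190+0.0304i)  (+0.1868+0.4861i)·(-0.0269-0.1767i)  (+0.1855-0.2700i)·(+0.3274+0.2813i)  (+0.3228+0.0000i)·(-0.3435+0.0000i)  (-0.1855-0.2700i)·(-0.3274+0.2813i)  (+0.1868-0.4861i)·(-0.0269+0.1767i)  (+0.2562-0.0614i)·(+0.0190+0.0304i)
Y_3^0(R⁻¹ n̂) = +0.337690+0.000000i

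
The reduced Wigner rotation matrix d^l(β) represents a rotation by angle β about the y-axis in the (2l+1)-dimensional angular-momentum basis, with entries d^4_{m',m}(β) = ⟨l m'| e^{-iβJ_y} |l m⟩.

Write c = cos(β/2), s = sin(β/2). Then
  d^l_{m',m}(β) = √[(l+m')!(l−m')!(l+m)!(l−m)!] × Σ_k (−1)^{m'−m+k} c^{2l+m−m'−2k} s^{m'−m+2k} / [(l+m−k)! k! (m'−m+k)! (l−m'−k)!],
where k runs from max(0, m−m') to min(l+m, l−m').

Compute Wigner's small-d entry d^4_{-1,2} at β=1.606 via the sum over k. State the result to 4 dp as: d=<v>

d^4_{-1,2}(β=1.606) via Wigner's sum:
With c≡cos(β/2)=0.694552 and s≡sin(β/2)=0.719443, N=[6·120·720·2]^{1/2}=1018.233765
Admissible k: 3..5 (factorial args all ≥0)
  k=3: (−1)^0·1018.2338/(72)·0.6946^5·0.7194^3 = +0.851190
  k=4: (−1)^1·1018.2338/(48)·0.6946^3·0.7194^5 = -1.369940
  k=5: (−1)^2·1018.2338/(240)·0.6946^1·0.7194^7 = +0.293978
d^4_{-1,2}(1.606) = +0.851190 -1.369940 +0.293978 = -0.224772

d=-0.2248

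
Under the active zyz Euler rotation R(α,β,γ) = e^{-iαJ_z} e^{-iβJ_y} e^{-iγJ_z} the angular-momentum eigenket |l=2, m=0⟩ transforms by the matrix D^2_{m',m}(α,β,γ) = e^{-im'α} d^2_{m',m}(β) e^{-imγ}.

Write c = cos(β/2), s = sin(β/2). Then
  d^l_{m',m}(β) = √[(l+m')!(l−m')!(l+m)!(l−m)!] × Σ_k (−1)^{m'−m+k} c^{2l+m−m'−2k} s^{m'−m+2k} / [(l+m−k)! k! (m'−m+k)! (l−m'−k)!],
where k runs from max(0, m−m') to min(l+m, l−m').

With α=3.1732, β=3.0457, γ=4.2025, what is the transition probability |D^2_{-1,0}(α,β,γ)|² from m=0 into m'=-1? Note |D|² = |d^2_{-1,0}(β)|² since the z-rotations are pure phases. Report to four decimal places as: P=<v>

Split into d^2_{-1,0}(β=3.0457) × two z-phases.
c=cos(3.0457/2)=0.047928, s=sin(3.0457/2)=0.998851; N=√[1·6·2·2]=4.898979
Admissible k: 1..2 (factorial args all ≥0)
  k=1: (−1)^0·4.8990/(2)·0.0479^3·0.9989^1 = +0.000269
  k=2: (−1)^1·4.8990/(2)·0.0479^1·0.9989^3 = -0.116995
d^2_{-1,0}(3.0457) = +0.000269 -0.116995 = -0.116725
|D^2_{-1,0}|² = |d^2_{-1,0}(β)|² = (-0.116725)² = 0.013625 (the z-rotation phases have unit modulus)

P=0.0136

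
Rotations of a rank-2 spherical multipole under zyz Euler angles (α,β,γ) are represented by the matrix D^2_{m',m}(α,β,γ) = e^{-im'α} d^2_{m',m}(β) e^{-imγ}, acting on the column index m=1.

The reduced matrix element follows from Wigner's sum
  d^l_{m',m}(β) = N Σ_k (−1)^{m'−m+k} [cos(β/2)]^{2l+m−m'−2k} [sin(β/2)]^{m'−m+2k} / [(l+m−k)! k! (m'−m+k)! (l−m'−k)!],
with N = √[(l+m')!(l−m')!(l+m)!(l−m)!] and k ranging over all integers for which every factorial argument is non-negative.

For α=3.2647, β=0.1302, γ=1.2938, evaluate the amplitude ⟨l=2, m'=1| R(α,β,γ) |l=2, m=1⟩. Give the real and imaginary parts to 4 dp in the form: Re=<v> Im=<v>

Re=-0.1500 Im=0.9673

D^2_{1,1}(3.2647,0.1302,1.2938) = e^{-i·1·3.2647}·d^2_{1,1}(0.1302)·e^{-i·1·1.2938}. Compute d first:
Half-angle: c=0.997882, s=0.065054. N=√(6·1·6·1)=6.000000
k∈{0,1} keeps every argument non-negative
  k=0: (−1)^0·6.0000/(6)·0.9979^4·0.0651^0 = +0.991554
  k=1: (−1)^1·6.0000/(2)·0.9979^2·0.0651^2 = -0.012642
d^2_{1,1}(0.1302) = +0.991554 -0.012642 = +0.978912
Attach z-rotation phases: D = e^{-i(1)(3.2647)}·(+0.978912)·e^{-i(1)(1.2938)} = -0.150050+0.967343i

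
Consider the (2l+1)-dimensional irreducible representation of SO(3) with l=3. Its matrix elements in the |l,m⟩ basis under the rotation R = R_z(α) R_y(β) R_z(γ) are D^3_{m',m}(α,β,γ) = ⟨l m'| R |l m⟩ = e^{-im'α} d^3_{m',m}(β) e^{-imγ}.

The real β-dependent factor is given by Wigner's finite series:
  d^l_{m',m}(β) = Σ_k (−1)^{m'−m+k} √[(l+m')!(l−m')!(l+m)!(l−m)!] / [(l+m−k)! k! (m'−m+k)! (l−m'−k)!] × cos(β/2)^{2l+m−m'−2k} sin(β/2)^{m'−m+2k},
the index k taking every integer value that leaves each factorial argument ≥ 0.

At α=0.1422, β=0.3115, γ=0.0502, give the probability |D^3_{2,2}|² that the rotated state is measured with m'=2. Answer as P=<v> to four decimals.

D^3_{2,2}(0.1422,0.3115,0.0502) = e^{-i·2·0.1422}·d^3_{2,2}(0.3115)·e^{-i·2·0.0502}. Compute d first:
With c≡cos(β/2)=0.987895 and s≡sin(β/2)=0.155121, N=[120·1·120·1]^{1/2}=120.000000
k∈{0,1} keeps every argument non-negative
  k=0: (−1)^0·120.0000/(120)·0.9879^6·0.1551^0 = +0.929535
  k=1: (−1)^1·120.0000/(24)·0.9879^4·0.1551^2 = -0.114592
d^3_{2,2}(0.3115) = +0.929535 -0.114592 = +0.814943
|D^3_{2,2}|² = |d^3_{2,2}(β)|² = (+0.814943)² = 0.664132 (the z-rotation phases have unit modulus)

P=0.6641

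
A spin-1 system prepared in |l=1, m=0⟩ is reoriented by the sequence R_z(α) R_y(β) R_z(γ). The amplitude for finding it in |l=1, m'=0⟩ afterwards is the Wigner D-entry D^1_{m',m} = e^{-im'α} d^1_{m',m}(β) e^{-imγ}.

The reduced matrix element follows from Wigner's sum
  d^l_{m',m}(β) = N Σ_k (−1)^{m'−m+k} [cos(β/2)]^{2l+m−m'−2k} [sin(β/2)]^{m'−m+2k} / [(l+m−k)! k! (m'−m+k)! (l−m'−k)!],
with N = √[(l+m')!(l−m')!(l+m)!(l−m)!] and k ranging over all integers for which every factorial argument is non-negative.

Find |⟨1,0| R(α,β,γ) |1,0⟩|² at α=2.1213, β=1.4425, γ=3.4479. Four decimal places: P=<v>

P=0.0164

Split into d^1_{0,0}(β=1.4425) × two z-phases.
With c≡cos(β/2)=0.750981 and s≡sin(β/2)=0.660324, N=[1·1·1·1]^{1/2}=1.000000
The bounds max(0,m−m')=0 and min(l+m,l−m')=1 give 2 terms
  k=0: (−1)^0·1.0000/(1)·0.7510^2·0.6603^0 = +0.563972
  k=1: (−1)^1·1.0000/(1)·0.7510^0·0.6603^2 = -0.436028
d^1_{0,0}(1.4425) = +0.563972 -0.436028 = +0.127945
|D^1_{0,0}|² = |d^1_{0,0}(β)|² = (+0.127945)² = 0.016370 (the z-rotation phases have unit modulus)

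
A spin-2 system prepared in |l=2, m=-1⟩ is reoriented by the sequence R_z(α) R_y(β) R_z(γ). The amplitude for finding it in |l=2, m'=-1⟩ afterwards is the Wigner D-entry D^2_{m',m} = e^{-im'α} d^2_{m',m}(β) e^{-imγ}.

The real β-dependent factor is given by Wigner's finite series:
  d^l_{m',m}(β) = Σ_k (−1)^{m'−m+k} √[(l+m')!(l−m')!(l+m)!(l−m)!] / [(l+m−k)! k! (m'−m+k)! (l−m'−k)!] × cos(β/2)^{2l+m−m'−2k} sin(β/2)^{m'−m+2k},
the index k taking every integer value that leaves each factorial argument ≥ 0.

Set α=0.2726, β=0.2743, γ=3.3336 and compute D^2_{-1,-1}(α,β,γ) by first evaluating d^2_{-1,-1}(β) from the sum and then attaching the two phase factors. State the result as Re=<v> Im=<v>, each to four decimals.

Re=-0.8117 Im=-0.4068

First d^2_{-1,-1}(β=0.2743), then the phase factors e^{-i(-1)α} and e^{-i(-1)γ}:
With c≡cos(β/2)=0.990610 and s≡sin(β/2)=0.136720, N=[1·6·1·6]^{1/2}=6.000000
Admissible k: 0..1 (factorial args all ≥0)
  k=0: (−1)^0·6.0000/(6)·0.9906^4·0.1367^0 = +0.962964
  k=1: (−1)^1·6.0000/(2)·0.9906^2·0.1367^2 = -0.055029
d^2_{-1,-1}(0.2743) = +0.962964 -0.055029 = +0.907935
Phases: e^{-i·(-1)·0.2726}=+0.963074+0.269236i, e^{-i·(-1)·3.3336}=-0.981623-0.190830i ⇒ D=-0.811692-0.406820i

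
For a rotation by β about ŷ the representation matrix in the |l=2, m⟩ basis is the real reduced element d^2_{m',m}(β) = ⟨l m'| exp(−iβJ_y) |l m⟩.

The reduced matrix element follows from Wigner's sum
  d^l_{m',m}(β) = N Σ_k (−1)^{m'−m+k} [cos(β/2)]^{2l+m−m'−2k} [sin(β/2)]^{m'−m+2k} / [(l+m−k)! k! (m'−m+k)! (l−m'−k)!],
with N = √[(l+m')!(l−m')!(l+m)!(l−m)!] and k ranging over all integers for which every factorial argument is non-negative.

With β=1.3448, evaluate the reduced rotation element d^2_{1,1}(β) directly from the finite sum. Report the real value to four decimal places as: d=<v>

d=-0.3378

d^2_{1,1}(β=1.3448) via Wigner's sum:
With c≡cos(β/2)=0.782329 and s≡sin(β/2)=0.622865, N=[6·1·6·1]^{1/2}=6.000000
k: max(0,(1)−(1))=0 … min(2+(1),2−(1))=1
  k=0: (−1)^0·6.0000/(6)·0.7823^4·0.6229^0 = +0.374591
  k=1: (−1)^1·6.0000/(2)·0.7823^2·0.6229^2 = -0.712342
d^2_{1,1}(1.3448) = +0.374591 -0.712342 = -0.337751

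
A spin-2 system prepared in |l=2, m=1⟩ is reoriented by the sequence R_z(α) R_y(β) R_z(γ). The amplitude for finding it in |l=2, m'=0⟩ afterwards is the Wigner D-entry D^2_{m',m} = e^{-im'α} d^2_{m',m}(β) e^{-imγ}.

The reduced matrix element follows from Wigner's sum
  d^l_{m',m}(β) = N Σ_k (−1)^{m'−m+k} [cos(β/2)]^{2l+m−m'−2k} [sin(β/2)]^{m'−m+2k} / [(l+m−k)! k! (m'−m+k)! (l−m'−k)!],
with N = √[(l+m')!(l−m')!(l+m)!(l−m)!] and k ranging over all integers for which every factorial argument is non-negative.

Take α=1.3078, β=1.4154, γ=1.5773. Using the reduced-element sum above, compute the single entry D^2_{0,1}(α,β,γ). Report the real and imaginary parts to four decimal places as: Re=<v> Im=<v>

Re=-0.0012 Im=-0.1873

D^2_{0,1}(1.3078,1.4154,1.5773) = e^{-i·0·1.3078}·d^2_{0,1}(1.4154)·e^{-i·1·1.5773}. Compute d first:
With c≡cos(β/2)=0.759859 and s≡sin(β/2)=0.650088, N=[2·2·6·1]^{1/2}=4.898979
k∈{1,2} keeps every argument non-negative
  k=1: (−1)^0·4.8990/(2)·0.7599^3·0.6501^1 = +0.698629
  k=2: (−1)^1·4.8990/(2)·0.7599^1·0.6501^3 = -0.511358
d^2_{0,1}(1.4154) = +0.698629 -0.511358 = +0.187272
D = (+1.000000+0.000000i)·(+0.187272)·(-0.006504-0.999979i) = -0.001218-0.187268i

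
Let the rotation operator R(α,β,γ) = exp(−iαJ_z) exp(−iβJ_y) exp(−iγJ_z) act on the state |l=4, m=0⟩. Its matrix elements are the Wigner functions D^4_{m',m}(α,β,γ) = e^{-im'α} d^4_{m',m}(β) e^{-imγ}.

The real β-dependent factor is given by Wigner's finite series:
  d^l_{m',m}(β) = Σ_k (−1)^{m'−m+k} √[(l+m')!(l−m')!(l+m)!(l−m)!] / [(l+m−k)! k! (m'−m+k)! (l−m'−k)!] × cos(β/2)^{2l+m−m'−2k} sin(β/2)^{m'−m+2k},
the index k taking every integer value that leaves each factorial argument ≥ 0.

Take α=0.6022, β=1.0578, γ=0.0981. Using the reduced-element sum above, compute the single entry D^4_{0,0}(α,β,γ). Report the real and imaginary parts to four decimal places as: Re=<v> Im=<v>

Split into d^4_{0,0}(β=1.0578) × two z-phases.
c=cos(1.0578/2)=0.863363, s=sin(1.0578/2)=0.504584; N=√[24·24·24·24]=576.000000
k: max(0,(0)−(0))=0 … min(4+(0),4−(0))=4
  k=0: (−1)^0·576.0000/(576)·0.8634^8·0.5046^0 = +0.308707
  k=1: (−1)^1·576.0000/(36)·0.8634^6·0.5046^2 = -1.687121
  k=2: (−1)^2·576.0000/(16)·0.8634^4·0.5046^4 = +1.296610
  k=3: (−1)^3·576.0000/(36)·0.8634^2·0.5046^6 = -0.196837
  k=4: (−1)^4·576.0000/(576)·0.8634^0·0.5046^8 = +0.004202
d^4_{0,0}(1.0578) = +0.308707 -1.687121 +1.296610 -0.196837 +0.004202 = -0.274440
Attach z-rotation phases: D = e^{-i(0)(0.6022)}·(-0.274440)·e^{-i(0)(0.0981)} = -0.274440+0.000000i

Re=-0.2744 Im=0.0000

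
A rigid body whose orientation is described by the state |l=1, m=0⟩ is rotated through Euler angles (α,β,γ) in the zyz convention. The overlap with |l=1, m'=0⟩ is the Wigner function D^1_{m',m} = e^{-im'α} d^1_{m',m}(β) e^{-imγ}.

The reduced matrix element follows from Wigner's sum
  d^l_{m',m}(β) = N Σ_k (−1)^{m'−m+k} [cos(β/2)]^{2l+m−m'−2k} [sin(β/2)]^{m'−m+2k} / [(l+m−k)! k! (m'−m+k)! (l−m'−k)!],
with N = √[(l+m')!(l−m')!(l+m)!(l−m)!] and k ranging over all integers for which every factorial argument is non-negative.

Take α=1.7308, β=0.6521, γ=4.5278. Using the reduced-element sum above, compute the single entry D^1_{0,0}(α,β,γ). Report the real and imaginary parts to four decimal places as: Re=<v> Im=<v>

Re=0.7948 Im=0.0000

D^1_{0,0}(1.7308,0.6521,4.5278) = e^{-i·0·1.7308}·d^1_{0,0}(0.6521)·e^{-i·0·4.5278}. Compute d first:
Half-angle: c=0.947315, s=0.320304. N=√(1·1·1·1)=1.000000
The bounds max(0,m−m')=0 and min(l+m,l−m')=1 give 2 terms
  k=0: (−1)^0·1.0000/(1)·0.9473^2·0.3203^0 = +0.897406
  k=1: (−1)^1·1.0000/(1)·0.9473^0·0.3203^2 = -0.102594
d^1_{0,0}(0.6521) = +0.897406 -0.102594 = +0.794811
D = (+1.000000+0.000000i)·(+0.794811)·(+1.000000+0.000000i) = +0.794811+0.000000i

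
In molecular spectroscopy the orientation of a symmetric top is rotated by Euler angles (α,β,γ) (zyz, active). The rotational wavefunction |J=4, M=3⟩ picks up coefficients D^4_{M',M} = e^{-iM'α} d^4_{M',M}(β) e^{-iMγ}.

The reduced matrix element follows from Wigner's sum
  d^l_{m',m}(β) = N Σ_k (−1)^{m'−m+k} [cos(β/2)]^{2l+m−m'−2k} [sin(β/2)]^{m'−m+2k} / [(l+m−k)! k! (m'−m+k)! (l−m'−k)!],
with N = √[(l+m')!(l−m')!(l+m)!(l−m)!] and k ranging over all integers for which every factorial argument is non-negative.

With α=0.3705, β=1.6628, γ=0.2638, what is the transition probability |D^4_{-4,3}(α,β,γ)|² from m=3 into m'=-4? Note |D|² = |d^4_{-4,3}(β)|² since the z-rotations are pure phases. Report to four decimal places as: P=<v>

First d^4_{-4,3}(β=1.6628), then the phase factors e^{-i(-4)α} and e^{-i(3)γ}:
Half-angle: c=0.673842, s=0.738875. N=√(1·40320·5040·1)=14255.272709
k∈{7} keeps every argument non-negative
  k=7: (−1)^0·14255.2727/(5040)·0.6738^1·0.7389^7 = +0.229140
d^4_{-4,3}(1.6628) = +0.229140
|D^4_{-4,3}|² = |d^4_{-4,3}(β)|² = (+0.229140)² = 0.052505 (the z-rotation phases have unit modulus)

P=0.0525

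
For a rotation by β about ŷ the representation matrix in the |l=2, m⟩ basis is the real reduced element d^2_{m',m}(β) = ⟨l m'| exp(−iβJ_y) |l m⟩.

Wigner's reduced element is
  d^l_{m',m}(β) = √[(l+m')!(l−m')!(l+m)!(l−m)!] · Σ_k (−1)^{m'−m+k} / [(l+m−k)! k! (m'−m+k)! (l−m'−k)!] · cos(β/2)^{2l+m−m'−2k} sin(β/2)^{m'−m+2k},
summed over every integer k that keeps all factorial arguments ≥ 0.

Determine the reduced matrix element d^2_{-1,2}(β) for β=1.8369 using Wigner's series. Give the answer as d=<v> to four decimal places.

d^2_{-1,2}(β=1.8369) via Wigner's sum:
With c≡cos(β/2)=0.607053 and s≡sin(β/2)=0.794662, N=[1·6·24·1]^{1/2}=12.000000
k∈{3} keeps every argument non-negative
  k=3: (−1)^0·12.0000/(6)·0.6071^1·0.7947^3 = +0.609261
d^2_{-1,2}(1.8369) = +0.609261

d=0.6093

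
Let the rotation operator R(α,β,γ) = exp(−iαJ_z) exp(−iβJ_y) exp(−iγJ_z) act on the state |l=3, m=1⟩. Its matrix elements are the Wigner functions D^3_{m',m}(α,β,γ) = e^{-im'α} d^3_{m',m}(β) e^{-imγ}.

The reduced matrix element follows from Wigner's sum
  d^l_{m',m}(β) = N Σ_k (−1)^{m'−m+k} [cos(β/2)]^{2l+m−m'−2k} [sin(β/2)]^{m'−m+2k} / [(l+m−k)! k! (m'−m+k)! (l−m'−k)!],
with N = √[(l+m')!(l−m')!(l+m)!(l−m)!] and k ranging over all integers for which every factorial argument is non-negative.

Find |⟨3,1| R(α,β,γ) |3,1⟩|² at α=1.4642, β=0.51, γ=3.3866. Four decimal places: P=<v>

D^3_{1,1}(1.4642,0.51,3.3866) = e^{-i·1·1.4642}·d^3_{1,1}(0.51)·e^{-i·1·3.3866}. Compute d first:
With c≡cos(β/2)=0.967663 and s≡sin(β/2)=0.252245, N=[24·2·24·2]^{1/2}=48.000000
k∈{0,1,2} keeps every argument non-negative
  k=0: (−1)^0·48.0000/(48)·0.9677^6·0.2522^0 = +0.821005
  k=1: (−1)^1·48.0000/(6)·0.9677^4·0.2522^2 = -0.446307
  k=2: (−1)^2·48.0000/(8)·0.9677^2·0.2522^4 = +0.022745
d^3_{1,1}(0.51) = +0.821005 -0.446307 +0.022745 = +0.397443
|D^3_{1,1}|² = |d^3_{1,1}(β)|² = (+0.397443)² = 0.157961 (the z-rotation phases have unit modulus)

P=0.1580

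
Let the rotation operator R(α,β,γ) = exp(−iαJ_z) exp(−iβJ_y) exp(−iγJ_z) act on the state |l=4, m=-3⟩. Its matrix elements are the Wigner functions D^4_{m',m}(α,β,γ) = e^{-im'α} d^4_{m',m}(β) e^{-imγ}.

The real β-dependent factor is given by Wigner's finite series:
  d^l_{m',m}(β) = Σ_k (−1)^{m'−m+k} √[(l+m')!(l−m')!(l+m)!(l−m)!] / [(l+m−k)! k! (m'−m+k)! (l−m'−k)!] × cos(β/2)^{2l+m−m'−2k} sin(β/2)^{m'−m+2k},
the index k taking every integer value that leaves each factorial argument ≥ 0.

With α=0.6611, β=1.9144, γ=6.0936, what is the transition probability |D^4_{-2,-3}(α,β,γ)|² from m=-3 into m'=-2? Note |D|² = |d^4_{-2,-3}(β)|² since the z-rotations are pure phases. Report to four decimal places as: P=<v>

P=0.1050

Split into d^4_{-2,-3}(β=1.9144) × two z-phases.
Half-angle: c=0.575811, s=0.817583. N=√(2·720·1·5040)=2693.993318
The bounds max(0,m−m')=0 and min(l+m,l−m')=1 give 2 terms
  k=0: (−1)^1·2693.9933/(720)·0.5758^7·0.8176^1 = -0.064203
  k=1: (−1)^2·2693.9933/(240)·0.5758^5·0.8176^3 = +0.388313
d^4_{-2,-3}(1.9144) = -0.064203 +0.388313 = +0.324109
|D^4_{-2,-3}|² = |d^4_{-2,-3}(β)|² = (+0.324109)² = 0.105047 (the z-rotation phases have unit modulus)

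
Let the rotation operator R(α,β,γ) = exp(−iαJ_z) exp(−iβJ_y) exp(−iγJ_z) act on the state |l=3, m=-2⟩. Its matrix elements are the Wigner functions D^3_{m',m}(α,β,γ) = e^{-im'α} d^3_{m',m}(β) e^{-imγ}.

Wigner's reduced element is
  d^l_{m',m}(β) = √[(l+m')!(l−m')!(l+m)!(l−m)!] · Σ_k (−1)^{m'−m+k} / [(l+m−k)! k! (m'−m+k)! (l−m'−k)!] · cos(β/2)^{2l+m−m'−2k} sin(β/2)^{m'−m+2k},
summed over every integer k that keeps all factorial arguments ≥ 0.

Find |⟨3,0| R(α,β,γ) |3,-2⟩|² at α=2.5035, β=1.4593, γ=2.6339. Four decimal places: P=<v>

First d^3_{0,-2}(β=1.4593), then the phase factors e^{-i(0)α} and e^{-i(-2)γ}:
c=cos(1.4593/2)=0.745408, s=sin(1.4593/2)=0.666609; N=√[6·6·1·120]=65.726707
The bounds max(0,m−m')=0 and min(l+m,l−m')=1 give 2 terms
  k=0: (−1)^2·65.7267/(12)·0.7454^4·0.6666^2 = +0.751412
  k=1: (−1)^3·65.7267/(12)·0.7454^2·0.6666^4 = -0.600942
d^3_{0,-2}(1.4593) = +0.751412 -0.600942 = +0.150470
|D^3_{0,-2}|² = |d^3_{0,-2}(β)|² = (+0.150470)² = 0.022641 (the z-rotation phases have unit modulus)

P=0.0226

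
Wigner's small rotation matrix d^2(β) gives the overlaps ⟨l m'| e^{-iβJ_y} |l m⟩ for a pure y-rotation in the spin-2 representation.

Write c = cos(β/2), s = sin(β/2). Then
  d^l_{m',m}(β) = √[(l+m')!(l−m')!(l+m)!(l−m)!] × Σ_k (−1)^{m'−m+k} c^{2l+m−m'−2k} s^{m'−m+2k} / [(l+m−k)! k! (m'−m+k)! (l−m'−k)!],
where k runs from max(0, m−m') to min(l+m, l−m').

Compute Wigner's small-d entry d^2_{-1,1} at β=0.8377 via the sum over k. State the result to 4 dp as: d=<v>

d^2_{-1,1}(β=0.8377) via Wigner's sum:
Half-angle: c=0.913557, s=0.406710. N=√(1·6·6·1)=6.000000
k∈{2,3} keeps every argument non-negative
  k=2: (−1)^0·6.0000/(2)·0.9136^2·0.4067^2 = +0.414155
  k=3: (−1)^1·6.0000/(6)·0.9136^0·0.4067^4 = -0.027362
d^2_{-1,1}(0.8377) = +0.414155 -0.027362 = +0.386793

d=0.3868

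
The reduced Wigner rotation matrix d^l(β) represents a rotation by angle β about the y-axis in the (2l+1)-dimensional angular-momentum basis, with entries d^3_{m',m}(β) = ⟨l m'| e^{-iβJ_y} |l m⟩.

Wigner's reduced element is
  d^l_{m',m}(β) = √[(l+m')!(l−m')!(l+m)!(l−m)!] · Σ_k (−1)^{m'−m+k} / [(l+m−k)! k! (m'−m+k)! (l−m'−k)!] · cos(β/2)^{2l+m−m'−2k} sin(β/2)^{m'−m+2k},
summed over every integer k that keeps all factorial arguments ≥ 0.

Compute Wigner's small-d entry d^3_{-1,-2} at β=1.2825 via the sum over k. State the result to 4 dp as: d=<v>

d^3_{-1,-2}(β=1.2825) via Wigner's sum:
With c≡cos(β/2)=0.801349 and s≡sin(β/2)=0.598198, N=[2·24·1·120]^{1/2}=75.894664
k∈{0,1} keeps every argument non-negative
  k=0: (−1)^1·75.8947/(24)·0.8013^5·0.5982^1 = -0.625104
  k=1: (−1)^2·75.8947/(12)·0.8013^3·0.5982^3 = +0.696672
d^3_{-1,-2}(1.2825) = -0.625104 +0.696672 = +0.071568

d=0.0716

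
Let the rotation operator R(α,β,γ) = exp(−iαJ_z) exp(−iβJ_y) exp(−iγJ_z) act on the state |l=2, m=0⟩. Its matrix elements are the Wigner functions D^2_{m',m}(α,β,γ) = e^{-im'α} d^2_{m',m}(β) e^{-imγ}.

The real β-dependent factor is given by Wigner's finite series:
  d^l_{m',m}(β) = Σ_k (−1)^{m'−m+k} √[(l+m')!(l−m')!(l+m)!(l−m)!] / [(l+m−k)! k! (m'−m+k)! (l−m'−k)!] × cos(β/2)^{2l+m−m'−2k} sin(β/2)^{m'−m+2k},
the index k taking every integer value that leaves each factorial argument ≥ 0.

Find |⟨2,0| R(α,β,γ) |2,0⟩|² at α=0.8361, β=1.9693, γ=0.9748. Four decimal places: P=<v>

First d^2_{0,0}(β=1.9693), then the phase factors e^{-i(0)α} and e^{-i(0)γ}:
c=cos(1.9693/2)=0.553155, s=sin(1.9693/2)=0.833079; N=√[2·2·2·2]=4.000000
The bounds max(0,m−m')=0 and min(l+m,l−m')=2 give 3 terms
  k=0: (−1)^0·4.0000/(4)·0.5532^4·0.8331^0 = +0.093624
  k=1: (−1)^1·4.0000/(1)·0.5532^2·0.8331^2 = -0.849425
  k=2: (−1)^2·4.0000/(4)·0.5532^0·0.8331^4 = +0.481664
d^2_{0,0}(1.9693) = +0.093624 -0.849425 +0.481664 = -0.274138
|D^2_{0,0}|² = |d^2_{0,0}(β)|² = (-0.274138)² = 0.075152 (the z-rotation phases have unit modulus)

P=0.0752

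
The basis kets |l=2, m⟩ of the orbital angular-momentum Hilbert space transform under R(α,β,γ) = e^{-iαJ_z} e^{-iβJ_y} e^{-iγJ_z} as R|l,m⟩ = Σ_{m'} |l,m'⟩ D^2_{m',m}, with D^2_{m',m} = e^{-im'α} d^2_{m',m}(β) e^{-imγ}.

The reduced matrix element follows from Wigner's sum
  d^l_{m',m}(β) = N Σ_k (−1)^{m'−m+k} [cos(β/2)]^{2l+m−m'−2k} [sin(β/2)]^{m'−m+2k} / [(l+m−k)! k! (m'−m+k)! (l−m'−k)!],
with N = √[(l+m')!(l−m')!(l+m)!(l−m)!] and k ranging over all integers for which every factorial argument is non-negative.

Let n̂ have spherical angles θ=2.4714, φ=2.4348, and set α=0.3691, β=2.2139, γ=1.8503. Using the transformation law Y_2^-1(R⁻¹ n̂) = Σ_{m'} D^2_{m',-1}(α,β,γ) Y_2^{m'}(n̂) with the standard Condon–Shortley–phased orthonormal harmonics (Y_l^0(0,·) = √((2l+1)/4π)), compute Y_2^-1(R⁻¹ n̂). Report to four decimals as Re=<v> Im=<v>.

Need the full column D^2_{m',-1} for m'=−2..2 at α=0.3691, β=2.2139, γ=1.8503.
cos(β/2)=0.447391, sin(β/2)=0.894338
d^2_{-2,-1}: single k=1 term ⇒ +0.160175;  D = -0.136293+0.084143i
d^2_{-1,-1}: k∈[0..1] ⇒ +0.040064 -0.480286 = -0.440222;  D = +0.265927-0.350826i
d^2_{0,-1}: k∈[0..1] ⇒ -0.196173 +0.783914 = +0.587741;  D = -0.162145+0.564932i
d^2_{1,-1}: k∈[0..1] ⇒ +0.480286 -0.639746 = -0.159460;  D = -0.014268-0.158820i
d^2_{2,-1}: single k=0 term ⇒ -0.640063;  D = -0.283407-0.573900i
Y_2^{m'}(θ=2.4714,φ=2.4348) and Σ D·Y over m':
  (-0.1363+0.0841i)·(+0.0233+0.1472i)  (+0.2659-0.3508i)·(+0.2860+0.2442i)  (-0.1621+0.5649i)·(+0.2657+0.0000i)  (-0.0143-0.1588i)·(-0.2860+0.2442i)  (-0.2834-0.5739i)·(+0.0233-0.1472i)
Y_2^-1(R⁻¹ n̂) = +0.054855+0.166900i

Re=0.0549 Im=0.1669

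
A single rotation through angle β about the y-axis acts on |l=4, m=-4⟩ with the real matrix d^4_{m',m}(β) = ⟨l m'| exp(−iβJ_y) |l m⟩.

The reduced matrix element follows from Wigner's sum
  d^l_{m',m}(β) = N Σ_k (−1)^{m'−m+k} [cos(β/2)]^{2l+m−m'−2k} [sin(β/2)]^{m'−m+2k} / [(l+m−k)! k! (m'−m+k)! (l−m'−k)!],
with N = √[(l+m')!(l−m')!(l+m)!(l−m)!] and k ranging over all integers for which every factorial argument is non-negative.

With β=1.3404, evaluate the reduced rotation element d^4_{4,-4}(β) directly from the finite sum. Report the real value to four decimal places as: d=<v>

d=0.0222

d^4_{4,-4}(β=1.3404) via Wigner's sum:
Half-angle: c=0.783697, s=0.621143. N=√(40320·1·1·40320)=40320.000000
The bounds max(0,m−m')=0 and min(l+m,l−m')=0 give 1 term
  k=0: (−1)^8·40320.0000/(40320)·0.7837^0·0.6211^8 = +0.022158
d^4_{4,-4}(1.3404) = +0.022158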